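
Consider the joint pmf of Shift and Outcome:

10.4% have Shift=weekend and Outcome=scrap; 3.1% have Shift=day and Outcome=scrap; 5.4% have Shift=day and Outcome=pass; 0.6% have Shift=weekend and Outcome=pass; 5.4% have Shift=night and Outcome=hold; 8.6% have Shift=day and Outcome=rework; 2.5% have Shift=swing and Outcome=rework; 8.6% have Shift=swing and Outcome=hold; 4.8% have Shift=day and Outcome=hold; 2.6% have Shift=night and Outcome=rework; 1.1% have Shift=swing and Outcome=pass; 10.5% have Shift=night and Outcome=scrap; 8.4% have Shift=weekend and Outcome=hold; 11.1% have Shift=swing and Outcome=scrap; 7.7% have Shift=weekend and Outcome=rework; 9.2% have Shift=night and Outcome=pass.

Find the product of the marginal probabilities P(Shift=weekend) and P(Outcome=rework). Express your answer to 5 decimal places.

0.05799

P(Shift=weekend) = 0.006 + 0.077 + 0.104 + 0.084 = 0.271.
P(Outcome=rework) = 0.086 + 0.025 + 0.026 + 0.077 = 0.214.
Product: 0.271 × 0.214 = 0.05799.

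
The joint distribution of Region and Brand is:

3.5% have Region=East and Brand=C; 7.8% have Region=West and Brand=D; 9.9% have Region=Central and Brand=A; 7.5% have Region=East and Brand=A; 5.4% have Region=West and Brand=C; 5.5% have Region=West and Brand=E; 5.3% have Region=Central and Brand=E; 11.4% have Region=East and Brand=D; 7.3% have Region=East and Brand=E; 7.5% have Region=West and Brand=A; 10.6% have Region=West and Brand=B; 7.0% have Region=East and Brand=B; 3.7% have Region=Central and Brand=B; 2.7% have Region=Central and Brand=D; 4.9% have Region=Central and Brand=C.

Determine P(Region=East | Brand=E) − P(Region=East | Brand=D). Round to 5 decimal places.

P(Brand=E) = 0.073 + 0.055 + 0.053 = 0.181; P(Region=East | Brand=E) = 0.073/0.181 = 0.403315.
P(Brand=D) = 0.114 + 0.078 + 0.027 = 0.219; P(Region=East | Brand=D) = 0.114/0.219 = 0.520548.
Difference = -0.11723.

-0.11723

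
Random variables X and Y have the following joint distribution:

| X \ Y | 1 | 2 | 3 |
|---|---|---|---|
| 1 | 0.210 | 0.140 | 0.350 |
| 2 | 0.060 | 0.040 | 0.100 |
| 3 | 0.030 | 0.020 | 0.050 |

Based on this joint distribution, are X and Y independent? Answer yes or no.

yes

Every cell satisfies P(X,Y) = P(X)·P(Y). For instance P(X=1) = 0.700, P(Y=2) = 0.200, and 0.700×0.200 = 0.140 matches the joint entry. So X and Y are independent.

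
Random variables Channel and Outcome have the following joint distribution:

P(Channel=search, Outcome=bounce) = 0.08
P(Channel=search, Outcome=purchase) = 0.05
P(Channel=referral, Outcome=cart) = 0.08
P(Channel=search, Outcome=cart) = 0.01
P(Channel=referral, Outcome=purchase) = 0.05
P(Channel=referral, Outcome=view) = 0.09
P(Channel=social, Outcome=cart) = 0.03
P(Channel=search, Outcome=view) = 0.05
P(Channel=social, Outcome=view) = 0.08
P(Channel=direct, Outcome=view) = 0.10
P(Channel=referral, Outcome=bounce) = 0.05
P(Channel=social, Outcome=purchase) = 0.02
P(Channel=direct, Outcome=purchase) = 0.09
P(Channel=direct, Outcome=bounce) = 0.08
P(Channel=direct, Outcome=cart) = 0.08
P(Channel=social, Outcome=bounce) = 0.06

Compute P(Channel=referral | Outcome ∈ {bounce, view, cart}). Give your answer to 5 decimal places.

0.27848

P(Outcome=bounce) = 0.08 + 0.06 + 0.08 + 0.05 = 0.27.
P(Outcome=view) = 0.05 + 0.08 + 0.10 + 0.09 = 0.32.
P(Outcome=cart) = 0.01 + 0.03 + 0.08 + 0.08 = 0.20.
P(Outcome ∈ {bounce, view, cart}) = 0.27 + 0.32 + 0.20 = 0.79; P(Channel=referral, Outcome ∈ {bounce, view, cart}) = 0.05 + 0.09 + 0.08 = 0.22.
P(Channel=referral | Outcome ∈ {bounce, view, cart}) = 0.22/0.79 = 0.27848.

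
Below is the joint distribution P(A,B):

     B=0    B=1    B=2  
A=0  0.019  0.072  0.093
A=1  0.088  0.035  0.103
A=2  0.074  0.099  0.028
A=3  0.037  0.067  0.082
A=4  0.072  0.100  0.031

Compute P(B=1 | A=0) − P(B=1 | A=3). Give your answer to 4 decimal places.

P(A=0) = 0.019 + 0.072 + 0.093 = 0.184; P(B=1 | A=0) = 0.072/0.184 = 0.39130.
P(A=3) = 0.037 + 0.067 + 0.082 = 0.186; P(B=1 | A=3) = 0.067/0.186 = 0.36022.
Difference = 0.0311.

0.0311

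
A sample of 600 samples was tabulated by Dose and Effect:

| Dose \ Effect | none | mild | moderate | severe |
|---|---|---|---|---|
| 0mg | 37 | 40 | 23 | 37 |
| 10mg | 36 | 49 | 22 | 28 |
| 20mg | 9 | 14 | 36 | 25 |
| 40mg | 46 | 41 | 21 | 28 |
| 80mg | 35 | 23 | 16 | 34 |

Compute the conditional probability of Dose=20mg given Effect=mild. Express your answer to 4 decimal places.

0.0838

Total with Effect=mild: 40 + 49 + 14 + 41 + 23 = 167.
P(Dose=20mg | Effect=mild) = 14/167 = 0.0838.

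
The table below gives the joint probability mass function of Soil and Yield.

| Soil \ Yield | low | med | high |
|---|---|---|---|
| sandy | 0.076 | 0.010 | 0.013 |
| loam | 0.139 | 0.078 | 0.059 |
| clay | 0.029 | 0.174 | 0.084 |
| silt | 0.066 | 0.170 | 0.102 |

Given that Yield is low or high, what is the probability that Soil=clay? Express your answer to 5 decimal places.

0.19894

P(Yield=low) = 0.076 + 0.139 + 0.029 + 0.066 = 0.310.
P(Yield=high) = 0.013 + 0.059 + 0.084 + 0.102 = 0.258.
P(Yield ∈ {low, high}) = 0.310 + 0.258 = 0.568; P(Soil=clay, Yield ∈ {low, high}) = 0.029 + 0.084 = 0.113.
P(Soil=clay | Yield ∈ {low, high}) = 0.113/0.568 = 0.19894.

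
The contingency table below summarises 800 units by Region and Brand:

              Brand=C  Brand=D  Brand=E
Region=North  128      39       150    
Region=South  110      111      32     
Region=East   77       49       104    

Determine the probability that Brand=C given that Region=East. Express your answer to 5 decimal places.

Total with Region=East: 77 + 49 + 104 = 230.
P(Brand=C | Region=East) = 77/230 = 0.33478.

0.33478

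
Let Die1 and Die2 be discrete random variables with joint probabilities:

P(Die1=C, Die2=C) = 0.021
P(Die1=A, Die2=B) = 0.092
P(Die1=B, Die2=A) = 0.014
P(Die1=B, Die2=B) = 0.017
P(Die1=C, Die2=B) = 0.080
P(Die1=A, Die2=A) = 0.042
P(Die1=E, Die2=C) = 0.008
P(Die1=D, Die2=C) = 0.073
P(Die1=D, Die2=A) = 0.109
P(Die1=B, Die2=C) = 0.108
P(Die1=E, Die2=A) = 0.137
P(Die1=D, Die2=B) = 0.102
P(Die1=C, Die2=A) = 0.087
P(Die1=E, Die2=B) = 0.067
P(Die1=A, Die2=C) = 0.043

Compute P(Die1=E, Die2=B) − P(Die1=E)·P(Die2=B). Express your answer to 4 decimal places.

P(Die1=E) = 0.137 + 0.067 + 0.008 = 0.212.
P(Die2=B) = 0.092 + 0.017 + 0.080 + 0.102 + 0.067 = 0.358.
P(Die1=E, Die2=B) − P(Die1=E)P(Die2=B) = 0.067 − 0.212×0.358 = -0.0089.

-0.0089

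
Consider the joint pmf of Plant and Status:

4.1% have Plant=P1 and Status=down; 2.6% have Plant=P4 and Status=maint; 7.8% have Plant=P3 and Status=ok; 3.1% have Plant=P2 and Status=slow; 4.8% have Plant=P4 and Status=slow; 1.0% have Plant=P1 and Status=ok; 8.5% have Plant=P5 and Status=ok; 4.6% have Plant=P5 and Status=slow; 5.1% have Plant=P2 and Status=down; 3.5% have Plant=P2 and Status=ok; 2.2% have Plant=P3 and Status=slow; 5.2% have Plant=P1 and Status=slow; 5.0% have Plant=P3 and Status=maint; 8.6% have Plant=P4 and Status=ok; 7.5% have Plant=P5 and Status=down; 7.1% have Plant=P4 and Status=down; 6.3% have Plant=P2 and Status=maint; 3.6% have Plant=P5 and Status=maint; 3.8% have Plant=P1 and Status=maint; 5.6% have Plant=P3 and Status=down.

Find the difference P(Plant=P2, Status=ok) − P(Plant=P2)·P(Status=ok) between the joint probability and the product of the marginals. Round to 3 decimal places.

-0.018

P(Plant=P2) = 0.035 + 0.031 + 0.051 + 0.063 = 0.180.
P(Status=ok) = 0.010 + 0.035 + 0.078 + 0.086 + 0.085 = 0.294.
P(Plant=P2, Status=ok) − P(Plant=P2)P(Status=ok) = 0.035 − 0.180×0.294 = -0.018.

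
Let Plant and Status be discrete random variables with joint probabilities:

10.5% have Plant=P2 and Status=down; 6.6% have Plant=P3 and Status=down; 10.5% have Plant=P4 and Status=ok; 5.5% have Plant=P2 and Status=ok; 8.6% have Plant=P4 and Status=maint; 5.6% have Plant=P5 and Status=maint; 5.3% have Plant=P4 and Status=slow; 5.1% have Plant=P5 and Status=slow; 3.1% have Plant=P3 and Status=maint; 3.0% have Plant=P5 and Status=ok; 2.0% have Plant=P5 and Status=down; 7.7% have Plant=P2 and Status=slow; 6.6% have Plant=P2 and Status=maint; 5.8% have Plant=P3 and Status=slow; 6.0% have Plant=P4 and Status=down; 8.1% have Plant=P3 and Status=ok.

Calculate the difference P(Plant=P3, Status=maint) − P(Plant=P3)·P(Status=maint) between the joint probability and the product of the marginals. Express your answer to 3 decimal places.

-0.025

P(Plant=P3) = 0.081 + 0.058 + 0.066 + 0.031 = 0.236.
P(Status=maint) = 0.066 + 0.031 + 0.086 + 0.056 = 0.239.
P(Plant=P3, Status=maint) − P(Plant=P3)P(Status=maint) = 0.031 − 0.236×0.239 = -0.025.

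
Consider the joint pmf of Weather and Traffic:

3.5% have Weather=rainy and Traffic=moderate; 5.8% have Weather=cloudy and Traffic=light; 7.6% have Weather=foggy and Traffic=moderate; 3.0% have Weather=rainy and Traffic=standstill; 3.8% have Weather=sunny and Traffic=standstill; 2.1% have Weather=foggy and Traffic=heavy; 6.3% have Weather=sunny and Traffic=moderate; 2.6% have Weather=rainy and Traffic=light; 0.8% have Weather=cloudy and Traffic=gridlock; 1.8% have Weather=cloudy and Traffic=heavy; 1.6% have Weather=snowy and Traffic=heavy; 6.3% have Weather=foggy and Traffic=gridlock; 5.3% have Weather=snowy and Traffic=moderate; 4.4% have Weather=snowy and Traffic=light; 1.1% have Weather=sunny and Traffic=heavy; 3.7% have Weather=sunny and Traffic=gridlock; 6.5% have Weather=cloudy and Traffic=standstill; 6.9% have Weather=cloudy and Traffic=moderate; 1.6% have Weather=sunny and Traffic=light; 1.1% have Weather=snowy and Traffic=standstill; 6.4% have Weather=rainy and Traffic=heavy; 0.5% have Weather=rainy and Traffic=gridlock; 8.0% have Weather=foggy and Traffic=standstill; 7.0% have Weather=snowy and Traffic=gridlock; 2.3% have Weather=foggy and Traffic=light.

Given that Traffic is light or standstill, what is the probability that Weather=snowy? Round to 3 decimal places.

0.141

P(Traffic=light) = 0.016 + 0.058 + 0.026 + 0.044 + 0.023 = 0.167.
P(Traffic=standstill) = 0.038 + 0.065 + 0.030 + 0.011 + 0.080 = 0.224.
P(Traffic ∈ {light, standstill}) = 0.167 + 0.224 = 0.391; P(Weather=snowy, Traffic ∈ {light, standstill}) = 0.044 + 0.011 = 0.055.
P(Weather=snowy | Traffic ∈ {light, standstill}) = 0.055/0.391 = 0.141.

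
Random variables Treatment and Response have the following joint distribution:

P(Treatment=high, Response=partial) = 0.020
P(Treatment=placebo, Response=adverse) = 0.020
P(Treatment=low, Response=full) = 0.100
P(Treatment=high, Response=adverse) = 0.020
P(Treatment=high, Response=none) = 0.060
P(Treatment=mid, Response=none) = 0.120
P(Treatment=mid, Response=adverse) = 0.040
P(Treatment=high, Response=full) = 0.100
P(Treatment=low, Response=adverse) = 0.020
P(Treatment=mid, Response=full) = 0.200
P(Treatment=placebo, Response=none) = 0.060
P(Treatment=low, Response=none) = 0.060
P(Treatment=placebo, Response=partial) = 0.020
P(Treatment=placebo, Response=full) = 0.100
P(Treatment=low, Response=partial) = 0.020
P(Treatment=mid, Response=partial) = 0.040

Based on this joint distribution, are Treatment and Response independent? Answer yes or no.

yes

Every cell satisfies P(Treatment,Response) = P(Treatment)·P(Response). For instance P(Treatment=high) = 0.200, P(Response=none) = 0.300, and 0.200×0.300 = 0.060 matches the joint entry. So Treatment and Response are independent.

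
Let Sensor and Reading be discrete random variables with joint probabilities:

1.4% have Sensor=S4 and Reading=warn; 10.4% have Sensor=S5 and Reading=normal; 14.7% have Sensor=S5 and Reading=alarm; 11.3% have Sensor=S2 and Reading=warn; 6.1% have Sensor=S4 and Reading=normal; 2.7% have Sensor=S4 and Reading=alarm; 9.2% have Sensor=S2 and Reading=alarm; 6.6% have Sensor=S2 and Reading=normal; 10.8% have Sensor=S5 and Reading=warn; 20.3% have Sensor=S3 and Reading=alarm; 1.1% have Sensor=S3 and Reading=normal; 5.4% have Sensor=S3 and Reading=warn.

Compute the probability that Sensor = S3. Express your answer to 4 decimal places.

P(Sensor=S3) = 0.011 + 0.054 + 0.203 = 0.268.

0.2680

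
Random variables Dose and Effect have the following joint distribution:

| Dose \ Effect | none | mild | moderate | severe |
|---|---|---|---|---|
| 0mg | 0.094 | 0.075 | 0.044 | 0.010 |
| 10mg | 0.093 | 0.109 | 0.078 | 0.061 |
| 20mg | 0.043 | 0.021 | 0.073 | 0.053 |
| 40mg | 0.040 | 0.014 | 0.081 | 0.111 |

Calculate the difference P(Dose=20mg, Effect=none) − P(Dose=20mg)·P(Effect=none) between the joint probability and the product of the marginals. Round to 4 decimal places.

-0.0083

P(Dose=20mg) = 0.043 + 0.021 + 0.073 + 0.053 = 0.190.
P(Effect=none) = 0.094 + 0.093 + 0.043 + 0.040 = 0.270.
P(Dose=20mg, Effect=none) − P(Dose=20mg)P(Effect=none) = 0.043 − 0.190×0.270 = -0.0083.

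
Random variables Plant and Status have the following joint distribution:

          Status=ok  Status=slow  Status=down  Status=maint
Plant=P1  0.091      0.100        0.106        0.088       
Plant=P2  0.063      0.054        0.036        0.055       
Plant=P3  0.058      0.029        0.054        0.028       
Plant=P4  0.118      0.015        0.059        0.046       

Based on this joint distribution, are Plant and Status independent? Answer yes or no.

no

P(Plant=P4) = 0.238 and P(Status=ok) = 0.330, so their product is 0.07854, but P(Plant=P4, Status=ok) = 0.118. Since these differ, Plant and Status are not independent.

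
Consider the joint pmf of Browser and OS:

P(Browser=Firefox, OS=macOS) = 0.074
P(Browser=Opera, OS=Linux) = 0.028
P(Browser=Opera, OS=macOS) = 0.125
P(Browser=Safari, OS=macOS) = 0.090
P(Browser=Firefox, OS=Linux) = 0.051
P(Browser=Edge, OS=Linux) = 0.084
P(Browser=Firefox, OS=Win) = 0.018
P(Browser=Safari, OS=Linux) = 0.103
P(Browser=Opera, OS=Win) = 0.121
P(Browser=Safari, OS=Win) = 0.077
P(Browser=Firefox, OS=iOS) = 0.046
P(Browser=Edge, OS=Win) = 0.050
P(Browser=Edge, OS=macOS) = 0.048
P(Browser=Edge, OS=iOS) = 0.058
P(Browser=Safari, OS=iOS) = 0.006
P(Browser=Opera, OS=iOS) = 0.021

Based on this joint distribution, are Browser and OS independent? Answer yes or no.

P(Browser=Opera) = 0.295 and P(OS=Linux) = 0.266, so their product is 0.07847, but P(Browser=Opera, OS=Linux) = 0.028. Since these differ, Browser and OS are not independent.

no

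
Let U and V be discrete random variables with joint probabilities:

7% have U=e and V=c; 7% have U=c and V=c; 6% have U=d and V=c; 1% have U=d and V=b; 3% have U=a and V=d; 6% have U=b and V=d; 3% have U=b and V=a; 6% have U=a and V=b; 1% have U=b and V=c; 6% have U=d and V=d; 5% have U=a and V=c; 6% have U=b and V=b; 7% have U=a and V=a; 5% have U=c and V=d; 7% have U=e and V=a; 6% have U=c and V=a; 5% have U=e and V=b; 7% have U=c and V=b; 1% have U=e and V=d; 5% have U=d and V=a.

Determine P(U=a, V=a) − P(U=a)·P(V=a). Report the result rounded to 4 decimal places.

P(U=a) = 0.07 + 0.06 + 0.05 + 0.03 = 0.21.
P(V=a) = 0.07 + 0.03 + 0.06 + 0.05 + 0.07 = 0.28.
P(U=a, V=a) − P(U=a)P(V=a) = 0.07 − 0.21×0.28 = 0.0112.

0.0112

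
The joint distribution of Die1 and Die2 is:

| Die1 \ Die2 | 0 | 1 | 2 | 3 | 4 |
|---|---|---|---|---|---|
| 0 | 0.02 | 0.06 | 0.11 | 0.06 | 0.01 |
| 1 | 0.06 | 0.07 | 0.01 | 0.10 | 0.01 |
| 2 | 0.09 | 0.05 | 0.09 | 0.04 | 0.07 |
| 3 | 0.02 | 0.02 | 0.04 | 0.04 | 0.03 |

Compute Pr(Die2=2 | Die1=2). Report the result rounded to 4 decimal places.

P(Die1=2) = 0.09 + 0.05 + 0.09 + 0.04 + 0.07 = 0.34.
P(Die2=2 | Die1=2) = 0.09/0.34 = 0.2647.

0.2647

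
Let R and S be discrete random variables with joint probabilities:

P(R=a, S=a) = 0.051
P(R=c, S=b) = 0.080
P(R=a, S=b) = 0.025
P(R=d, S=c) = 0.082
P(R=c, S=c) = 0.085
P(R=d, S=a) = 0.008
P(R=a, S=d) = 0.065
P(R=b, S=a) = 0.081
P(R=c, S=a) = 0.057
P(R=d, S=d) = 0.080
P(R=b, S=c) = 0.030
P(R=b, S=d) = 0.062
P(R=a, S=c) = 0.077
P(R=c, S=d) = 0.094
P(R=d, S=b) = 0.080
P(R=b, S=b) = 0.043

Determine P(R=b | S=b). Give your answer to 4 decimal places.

0.1886

P(S=b) = 0.025 + 0.043 + 0.080 + 0.080 = 0.228.
P(R=b | S=b) = 0.043/0.228 = 0.1886.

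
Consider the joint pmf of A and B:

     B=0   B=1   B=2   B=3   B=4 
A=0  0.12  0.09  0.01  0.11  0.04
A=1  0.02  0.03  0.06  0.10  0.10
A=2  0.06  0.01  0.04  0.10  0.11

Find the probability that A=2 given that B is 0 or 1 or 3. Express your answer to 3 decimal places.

P(B=0) = 0.12 + 0.02 + 0.06 = 0.20.
P(B=1) = 0.09 + 0.03 + 0.01 = 0.13.
P(B=3) = 0.11 + 0.10 + 0.10 = 0.31.
P(B ∈ {0, 1, 3}) = 0.20 + 0.13 + 0.31 = 0.64; P(A=2, B ∈ {0, 1, 3}) = 0.06 + 0.01 + 0.10 = 0.17.
P(A=2 | B ∈ {0, 1, 3}) = 0.17/0.64 = 0.266.

0.266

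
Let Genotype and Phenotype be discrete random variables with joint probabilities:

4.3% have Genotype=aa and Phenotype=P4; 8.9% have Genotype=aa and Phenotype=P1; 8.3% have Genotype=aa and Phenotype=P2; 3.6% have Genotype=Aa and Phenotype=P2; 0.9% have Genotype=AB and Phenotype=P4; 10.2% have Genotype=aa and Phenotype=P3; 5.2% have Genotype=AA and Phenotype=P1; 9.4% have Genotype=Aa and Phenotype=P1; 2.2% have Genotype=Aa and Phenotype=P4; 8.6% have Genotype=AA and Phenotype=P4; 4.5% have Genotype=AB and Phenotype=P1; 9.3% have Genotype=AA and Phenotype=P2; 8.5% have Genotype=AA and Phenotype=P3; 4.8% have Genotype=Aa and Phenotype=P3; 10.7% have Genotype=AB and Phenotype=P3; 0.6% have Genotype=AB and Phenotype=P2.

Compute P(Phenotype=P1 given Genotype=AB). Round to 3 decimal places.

P(Genotype=AB) = 0.045 + 0.006 + 0.107 + 0.009 = 0.167.
P(Phenotype=P1 | Genotype=AB) = 0.045/0.167 = 0.269.

0.269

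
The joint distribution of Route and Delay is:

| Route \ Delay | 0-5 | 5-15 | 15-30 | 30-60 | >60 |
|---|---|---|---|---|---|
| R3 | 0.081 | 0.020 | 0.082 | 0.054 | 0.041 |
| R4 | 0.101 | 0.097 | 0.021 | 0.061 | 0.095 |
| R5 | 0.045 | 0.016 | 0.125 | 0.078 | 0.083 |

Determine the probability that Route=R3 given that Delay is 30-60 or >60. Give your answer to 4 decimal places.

P(Delay=30-60) = 0.054 + 0.061 + 0.078 = 0.193.
P(Delay=>60) = 0.041 + 0.095 + 0.083 = 0.219.
P(Delay ∈ {30-60, >60}) = 0.193 + 0.219 = 0.412; P(Route=R3, Delay ∈ {30-60, >60}) = 0.054 + 0.041 = 0.095.
P(Route=R3 | Delay ∈ {30-60, >60}) = 0.095/0.412 = 0.2306.

0.2306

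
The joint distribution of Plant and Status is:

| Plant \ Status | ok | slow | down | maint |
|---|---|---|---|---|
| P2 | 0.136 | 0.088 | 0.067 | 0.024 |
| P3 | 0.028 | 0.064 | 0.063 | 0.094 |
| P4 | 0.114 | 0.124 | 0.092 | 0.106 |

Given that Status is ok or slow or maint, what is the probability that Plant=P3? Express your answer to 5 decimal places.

0.23907

P(Status=ok) = 0.136 + 0.028 + 0.114 = 0.278.
P(Status=slow) = 0.088 + 0.064 + 0.124 = 0.276.
P(Status=maint) = 0.024 + 0.094 + 0.106 = 0.224.
P(Status ∈ {ok, slow, maint}) = 0.278 + 0.276 + 0.224 = 0.778; P(Plant=P3, Status ∈ {ok, slow, maint}) = 0.028 + 0.064 + 0.094 = 0.186.
P(Plant=P3 | Status ∈ {ok, slow, maint}) = 0.186/0.778 = 0.23907.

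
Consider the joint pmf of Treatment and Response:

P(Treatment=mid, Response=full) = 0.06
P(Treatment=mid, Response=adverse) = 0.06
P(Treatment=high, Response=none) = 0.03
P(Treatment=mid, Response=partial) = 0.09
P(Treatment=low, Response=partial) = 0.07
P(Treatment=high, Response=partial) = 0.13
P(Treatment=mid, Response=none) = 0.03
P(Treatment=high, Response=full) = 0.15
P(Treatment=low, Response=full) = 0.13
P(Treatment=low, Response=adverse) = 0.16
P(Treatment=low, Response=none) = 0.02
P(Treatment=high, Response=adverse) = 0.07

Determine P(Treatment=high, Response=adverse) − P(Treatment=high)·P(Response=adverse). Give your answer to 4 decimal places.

P(Treatment=high) = 0.03 + 0.13 + 0.15 + 0.07 = 0.38.
P(Response=adverse) = 0.16 + 0.06 + 0.07 = 0.29.
P(Treatment=high, Response=adverse) − P(Treatment=high)P(Response=adverse) = 0.07 − 0.38×0.29 = -0.0402.

-0.0402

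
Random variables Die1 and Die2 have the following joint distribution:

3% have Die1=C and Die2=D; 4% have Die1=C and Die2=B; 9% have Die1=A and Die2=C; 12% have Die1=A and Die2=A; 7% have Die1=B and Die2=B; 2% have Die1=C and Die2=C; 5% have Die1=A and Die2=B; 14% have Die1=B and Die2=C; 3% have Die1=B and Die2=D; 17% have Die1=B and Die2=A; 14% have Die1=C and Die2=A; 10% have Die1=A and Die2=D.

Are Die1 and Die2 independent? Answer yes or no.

P(Die1=A) = 0.36 and P(Die2=D) = 0.16, so their product is 0.0576, but P(Die1=A, Die2=D) = 0.10. Since these differ, Die1 and Die2 are not independent.

no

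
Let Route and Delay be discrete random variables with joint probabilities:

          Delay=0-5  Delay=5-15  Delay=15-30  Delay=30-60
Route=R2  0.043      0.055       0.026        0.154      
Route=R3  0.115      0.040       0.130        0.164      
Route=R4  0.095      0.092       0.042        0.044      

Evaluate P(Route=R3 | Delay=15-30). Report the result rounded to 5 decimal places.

P(Delay=15-30) = 0.026 + 0.130 + 0.042 = 0.198.
P(Route=R3 | Delay=15-30) = 0.130/0.198 = 0.65657.

0.65657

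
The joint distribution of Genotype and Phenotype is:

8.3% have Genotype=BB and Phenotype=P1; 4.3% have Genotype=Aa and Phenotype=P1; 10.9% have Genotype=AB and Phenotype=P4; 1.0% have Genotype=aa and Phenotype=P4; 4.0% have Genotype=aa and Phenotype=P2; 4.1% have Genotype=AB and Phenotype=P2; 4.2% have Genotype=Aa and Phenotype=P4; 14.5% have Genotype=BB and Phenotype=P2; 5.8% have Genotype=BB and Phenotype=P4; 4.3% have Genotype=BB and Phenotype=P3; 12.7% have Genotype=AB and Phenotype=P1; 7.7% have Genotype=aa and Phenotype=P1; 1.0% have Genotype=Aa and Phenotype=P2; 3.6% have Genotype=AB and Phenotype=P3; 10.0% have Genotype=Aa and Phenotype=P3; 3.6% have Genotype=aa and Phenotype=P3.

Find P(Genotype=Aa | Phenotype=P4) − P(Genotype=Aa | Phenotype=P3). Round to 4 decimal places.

P(Phenotype=P4) = 0.042 + 0.010 + 0.109 + 0.058 = 0.219; P(Genotype=Aa | Phenotype=P4) = 0.042/0.219 = 0.19178.
P(Phenotype=P3) = 0.100 + 0.036 + 0.036 + 0.043 = 0.215; P(Genotype=Aa | Phenotype=P3) = 0.100/0.215 = 0.46512.
Difference = -0.2733.

-0.2733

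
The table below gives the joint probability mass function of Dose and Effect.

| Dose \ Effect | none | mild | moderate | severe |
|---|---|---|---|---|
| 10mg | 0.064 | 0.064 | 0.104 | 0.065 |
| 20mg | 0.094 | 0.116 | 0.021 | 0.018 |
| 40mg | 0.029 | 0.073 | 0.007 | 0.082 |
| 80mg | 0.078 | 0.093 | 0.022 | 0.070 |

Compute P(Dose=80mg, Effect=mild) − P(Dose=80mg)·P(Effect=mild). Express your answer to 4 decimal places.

P(Dose=80mg) = 0.078 + 0.093 + 0.022 + 0.070 = 0.263.
P(Effect=mild) = 0.064 + 0.116 + 0.073 + 0.093 = 0.346.
P(Dose=80mg, Effect=mild) − P(Dose=80mg)P(Effect=mild) = 0.093 − 0.263×0.346 = 0.0020.

0.0020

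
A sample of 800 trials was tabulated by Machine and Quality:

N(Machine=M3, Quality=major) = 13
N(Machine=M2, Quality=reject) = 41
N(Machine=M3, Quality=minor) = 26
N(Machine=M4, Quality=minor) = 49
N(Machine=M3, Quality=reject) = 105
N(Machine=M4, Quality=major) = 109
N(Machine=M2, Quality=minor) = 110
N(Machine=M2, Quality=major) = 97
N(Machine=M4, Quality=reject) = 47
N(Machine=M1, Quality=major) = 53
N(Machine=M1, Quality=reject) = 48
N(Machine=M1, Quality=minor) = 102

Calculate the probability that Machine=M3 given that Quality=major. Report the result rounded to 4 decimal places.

0.0478

Total with Quality=major: 53 + 97 + 13 + 109 = 272.
P(Machine=M3 | Quality=major) = 13/272 = 0.0478.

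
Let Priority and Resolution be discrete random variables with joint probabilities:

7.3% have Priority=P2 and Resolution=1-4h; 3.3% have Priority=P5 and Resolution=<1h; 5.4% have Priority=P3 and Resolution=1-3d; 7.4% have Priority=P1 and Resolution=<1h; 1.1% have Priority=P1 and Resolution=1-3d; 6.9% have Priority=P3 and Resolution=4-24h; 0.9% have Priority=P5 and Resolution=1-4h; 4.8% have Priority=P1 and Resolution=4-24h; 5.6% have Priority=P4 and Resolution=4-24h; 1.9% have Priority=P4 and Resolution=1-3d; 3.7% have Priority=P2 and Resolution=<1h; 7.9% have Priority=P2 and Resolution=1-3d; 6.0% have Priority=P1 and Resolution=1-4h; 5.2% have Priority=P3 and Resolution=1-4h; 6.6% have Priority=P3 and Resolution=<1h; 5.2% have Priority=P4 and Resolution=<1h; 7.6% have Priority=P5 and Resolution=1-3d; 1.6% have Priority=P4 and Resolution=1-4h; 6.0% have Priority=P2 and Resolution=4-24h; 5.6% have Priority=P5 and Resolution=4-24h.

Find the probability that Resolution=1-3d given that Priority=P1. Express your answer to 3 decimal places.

P(Priority=P1) = 0.074 + 0.060 + 0.048 + 0.011 = 0.193.
P(Resolution=1-3d | Priority=P1) = 0.011/0.193 = 0.057.

0.057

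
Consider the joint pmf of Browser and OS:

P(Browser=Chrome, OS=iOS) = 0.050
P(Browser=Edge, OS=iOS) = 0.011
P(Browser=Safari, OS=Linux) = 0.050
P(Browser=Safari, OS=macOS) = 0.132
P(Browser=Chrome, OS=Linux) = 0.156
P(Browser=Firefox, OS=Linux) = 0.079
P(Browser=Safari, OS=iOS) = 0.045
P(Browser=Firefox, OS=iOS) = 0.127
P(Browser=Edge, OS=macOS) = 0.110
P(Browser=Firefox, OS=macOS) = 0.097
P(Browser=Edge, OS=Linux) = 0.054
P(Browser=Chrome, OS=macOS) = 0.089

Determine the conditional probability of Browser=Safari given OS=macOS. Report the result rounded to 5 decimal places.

0.30841

P(OS=macOS) = 0.089 + 0.097 + 0.132 + 0.110 = 0.428.
P(Browser=Safari | OS=macOS) = 0.132/0.428 = 0.30841.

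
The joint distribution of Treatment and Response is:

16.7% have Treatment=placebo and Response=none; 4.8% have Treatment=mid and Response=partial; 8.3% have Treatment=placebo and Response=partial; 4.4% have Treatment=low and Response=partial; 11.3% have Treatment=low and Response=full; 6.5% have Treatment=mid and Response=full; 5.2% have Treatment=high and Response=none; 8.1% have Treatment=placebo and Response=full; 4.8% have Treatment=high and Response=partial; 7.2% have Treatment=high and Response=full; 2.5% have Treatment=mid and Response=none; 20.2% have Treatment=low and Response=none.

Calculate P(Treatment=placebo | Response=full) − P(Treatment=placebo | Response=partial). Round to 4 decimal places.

P(Response=full) = 0.081 + 0.113 + 0.065 + 0.072 = 0.331; P(Treatment=placebo | Response=full) = 0.081/0.331 = 0.24471.
P(Response=partial) = 0.083 + 0.044 + 0.048 + 0.048 = 0.223; P(Treatment=placebo | Response=partial) = 0.083/0.223 = 0.37220.
Difference = -0.1275.

-0.1275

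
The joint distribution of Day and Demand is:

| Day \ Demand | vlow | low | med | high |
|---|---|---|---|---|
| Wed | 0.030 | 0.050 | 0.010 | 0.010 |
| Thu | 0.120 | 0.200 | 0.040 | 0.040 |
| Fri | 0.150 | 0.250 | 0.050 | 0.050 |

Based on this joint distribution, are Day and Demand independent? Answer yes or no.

Every cell satisfies P(Day,Demand) = P(Day)·P(Demand). For instance P(Day=Wed) = 0.100, P(Demand=high) = 0.100, and 0.100×0.100 = 0.010 matches the joint entry. So Day and Demand are independent.

yes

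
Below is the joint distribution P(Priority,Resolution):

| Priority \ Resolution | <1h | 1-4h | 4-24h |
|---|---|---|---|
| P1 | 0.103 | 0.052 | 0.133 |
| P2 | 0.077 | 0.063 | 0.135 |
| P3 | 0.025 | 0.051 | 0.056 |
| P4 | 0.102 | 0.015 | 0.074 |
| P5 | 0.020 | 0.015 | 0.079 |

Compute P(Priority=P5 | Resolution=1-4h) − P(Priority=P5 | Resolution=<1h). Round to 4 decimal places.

P(Resolution=1-4h) = 0.052 + 0.063 + 0.051 + 0.015 + 0.015 = 0.196; P(Priority=P5 | Resolution=1-4h) = 0.015/0.196 = 0.07653.
P(Resolution=<1h) = 0.103 + 0.077 + 0.025 + 0.102 + 0.020 = 0.327; P(Priority=P5 | Resolution=<1h) = 0.020/0.327 = 0.06116.
Difference = 0.0154.

0.0154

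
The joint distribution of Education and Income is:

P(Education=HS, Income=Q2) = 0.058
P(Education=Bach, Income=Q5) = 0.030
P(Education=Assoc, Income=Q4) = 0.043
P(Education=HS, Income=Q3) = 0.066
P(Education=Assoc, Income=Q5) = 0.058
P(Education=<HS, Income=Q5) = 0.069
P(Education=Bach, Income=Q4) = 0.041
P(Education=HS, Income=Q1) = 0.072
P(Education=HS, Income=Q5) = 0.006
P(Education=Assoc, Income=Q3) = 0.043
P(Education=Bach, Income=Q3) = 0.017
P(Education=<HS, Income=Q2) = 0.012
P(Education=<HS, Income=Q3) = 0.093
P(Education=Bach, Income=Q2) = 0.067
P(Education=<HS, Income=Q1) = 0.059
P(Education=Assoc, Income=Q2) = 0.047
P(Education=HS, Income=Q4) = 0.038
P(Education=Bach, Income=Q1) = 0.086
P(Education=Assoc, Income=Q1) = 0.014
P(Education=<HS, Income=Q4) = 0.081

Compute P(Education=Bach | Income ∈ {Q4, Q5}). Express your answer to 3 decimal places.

0.194

P(Income=Q4) = 0.081 + 0.038 + 0.043 + 0.041 = 0.203.
P(Income=Q5) = 0.069 + 0.006 + 0.058 + 0.030 = 0.163.
P(Income ∈ {Q4, Q5}) = 0.203 + 0.163 = 0.366; P(Education=Bach, Income ∈ {Q4, Q5}) = 0.041 + 0.030 = 0.071.
P(Education=Bach | Income ∈ {Q4, Q5}) = 0.071/0.366 = 0.194.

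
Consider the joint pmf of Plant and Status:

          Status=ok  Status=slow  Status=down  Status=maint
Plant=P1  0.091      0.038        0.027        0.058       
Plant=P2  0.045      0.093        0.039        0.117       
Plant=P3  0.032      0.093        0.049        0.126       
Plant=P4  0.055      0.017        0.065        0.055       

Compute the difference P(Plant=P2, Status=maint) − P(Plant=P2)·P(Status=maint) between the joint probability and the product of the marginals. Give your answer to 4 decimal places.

0.0123

P(Plant=P2) = 0.045 + 0.093 + 0.039 + 0.117 = 0.294.
P(Status=maint) = 0.058 + 0.117 + 0.126 + 0.055 = 0.356.
P(Plant=P2, Status=maint) − P(Plant=P2)P(Status=maint) = 0.117 − 0.294×0.356 = 0.0123.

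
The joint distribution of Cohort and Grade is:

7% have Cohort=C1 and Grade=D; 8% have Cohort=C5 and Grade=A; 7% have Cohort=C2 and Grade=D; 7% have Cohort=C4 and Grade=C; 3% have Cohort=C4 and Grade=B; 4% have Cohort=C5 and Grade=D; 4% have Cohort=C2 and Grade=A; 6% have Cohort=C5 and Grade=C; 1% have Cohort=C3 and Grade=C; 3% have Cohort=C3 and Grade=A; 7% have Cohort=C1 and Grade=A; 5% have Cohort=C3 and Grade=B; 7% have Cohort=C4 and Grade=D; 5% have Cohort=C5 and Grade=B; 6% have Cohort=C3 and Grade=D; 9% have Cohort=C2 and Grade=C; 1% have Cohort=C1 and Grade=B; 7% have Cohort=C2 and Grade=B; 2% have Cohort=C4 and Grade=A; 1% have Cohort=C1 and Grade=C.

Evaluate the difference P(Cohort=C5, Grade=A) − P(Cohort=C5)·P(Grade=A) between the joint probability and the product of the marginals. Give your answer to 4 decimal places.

P(Cohort=C5) = 0.08 + 0.05 + 0.06 + 0.04 = 0.23.
P(Grade=A) = 0.07 + 0.04 + 0.03 + 0.02 + 0.08 = 0.24.
P(Cohort=C5, Grade=A) − P(Cohort=C5)P(Grade=A) = 0.08 − 0.23×0.24 = 0.0248.

0.0248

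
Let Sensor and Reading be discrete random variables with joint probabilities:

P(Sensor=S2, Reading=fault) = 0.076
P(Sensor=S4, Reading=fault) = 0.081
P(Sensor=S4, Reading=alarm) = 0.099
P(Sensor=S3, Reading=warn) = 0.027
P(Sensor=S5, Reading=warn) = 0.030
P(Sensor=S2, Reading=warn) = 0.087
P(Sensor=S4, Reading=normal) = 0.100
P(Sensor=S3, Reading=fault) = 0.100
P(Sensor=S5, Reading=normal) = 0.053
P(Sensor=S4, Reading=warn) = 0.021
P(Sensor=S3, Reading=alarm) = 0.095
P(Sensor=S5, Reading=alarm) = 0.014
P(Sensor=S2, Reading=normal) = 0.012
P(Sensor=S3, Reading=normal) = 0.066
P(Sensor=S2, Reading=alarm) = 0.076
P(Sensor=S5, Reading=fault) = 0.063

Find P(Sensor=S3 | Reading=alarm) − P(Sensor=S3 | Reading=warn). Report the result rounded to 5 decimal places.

0.17087

P(Reading=alarm) = 0.076 + 0.095 + 0.099 + 0.014 = 0.284; P(Sensor=S3 | Reading=alarm) = 0.095/0.284 = 0.334507.
P(Reading=warn) = 0.087 + 0.027 + 0.021 + 0.030 = 0.165; P(Sensor=S3 | Reading=warn) = 0.027/0.165 = 0.163636.
Difference = 0.17087.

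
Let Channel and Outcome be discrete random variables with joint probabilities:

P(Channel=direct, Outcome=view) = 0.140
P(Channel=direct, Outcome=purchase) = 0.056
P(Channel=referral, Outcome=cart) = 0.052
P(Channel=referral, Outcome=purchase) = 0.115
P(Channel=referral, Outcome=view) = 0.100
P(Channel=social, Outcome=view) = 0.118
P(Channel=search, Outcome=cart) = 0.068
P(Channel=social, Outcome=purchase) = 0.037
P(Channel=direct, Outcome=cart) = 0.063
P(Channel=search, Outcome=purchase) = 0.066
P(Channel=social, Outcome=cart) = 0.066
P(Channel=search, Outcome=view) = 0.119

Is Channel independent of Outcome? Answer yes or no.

P(Channel=referral) = 0.267 and P(Outcome=purchase) = 0.274, so their product is 0.07316, but P(Channel=referral, Outcome=purchase) = 0.115. Since these differ, Channel and Outcome are not independent.

no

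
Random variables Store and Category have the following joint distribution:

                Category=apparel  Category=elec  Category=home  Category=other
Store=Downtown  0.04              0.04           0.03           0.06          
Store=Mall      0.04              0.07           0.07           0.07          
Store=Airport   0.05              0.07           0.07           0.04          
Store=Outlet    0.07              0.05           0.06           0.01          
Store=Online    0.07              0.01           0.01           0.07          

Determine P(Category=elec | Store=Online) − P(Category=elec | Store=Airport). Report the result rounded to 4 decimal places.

-0.2418

P(Store=Online) = 0.07 + 0.01 + 0.01 + 0.07 = 0.16; P(Category=elec | Store=Online) = 0.01/0.16 = 0.06250.
P(Store=Airport) = 0.05 + 0.07 + 0.07 + 0.04 = 0.23; P(Category=elec | Store=Airport) = 0.07/0.23 = 0.30435.
Difference = -0.2418.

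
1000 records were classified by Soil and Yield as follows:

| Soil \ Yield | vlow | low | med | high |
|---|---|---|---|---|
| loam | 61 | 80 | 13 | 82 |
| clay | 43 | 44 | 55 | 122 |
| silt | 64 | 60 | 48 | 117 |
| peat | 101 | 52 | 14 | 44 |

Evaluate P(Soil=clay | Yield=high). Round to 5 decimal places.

Total with Yield=high: 82 + 122 + 117 + 44 = 365.
P(Soil=clay | Yield=high) = 122/365 = 0.33425.

0.33425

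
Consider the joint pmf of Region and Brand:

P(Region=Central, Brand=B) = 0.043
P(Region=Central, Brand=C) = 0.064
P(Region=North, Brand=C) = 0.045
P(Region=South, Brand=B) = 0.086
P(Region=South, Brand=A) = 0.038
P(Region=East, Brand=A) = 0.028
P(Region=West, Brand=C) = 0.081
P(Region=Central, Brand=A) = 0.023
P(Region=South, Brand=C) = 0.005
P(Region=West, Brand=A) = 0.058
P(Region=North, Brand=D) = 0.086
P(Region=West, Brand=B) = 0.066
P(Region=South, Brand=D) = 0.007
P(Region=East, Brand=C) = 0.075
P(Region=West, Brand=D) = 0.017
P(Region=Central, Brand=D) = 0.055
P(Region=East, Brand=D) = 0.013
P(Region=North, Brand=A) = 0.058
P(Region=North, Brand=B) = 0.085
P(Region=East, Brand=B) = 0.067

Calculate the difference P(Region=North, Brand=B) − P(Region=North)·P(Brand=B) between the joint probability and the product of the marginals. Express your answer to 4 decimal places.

P(Region=North) = 0.058 + 0.085 + 0.045 + 0.086 = 0.274.
P(Brand=B) = 0.085 + 0.086 + 0.067 + 0.066 + 0.043 = 0.347.
P(Region=North, Brand=B) − P(Region=North)P(Brand=B) = 0.085 − 0.274×0.347 = -0.0101.

-0.0101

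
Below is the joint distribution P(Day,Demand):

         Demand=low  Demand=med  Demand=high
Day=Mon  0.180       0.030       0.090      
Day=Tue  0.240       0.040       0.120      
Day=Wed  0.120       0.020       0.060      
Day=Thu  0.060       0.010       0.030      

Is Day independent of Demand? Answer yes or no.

yes

Every cell satisfies P(Day,Demand) = P(Day)·P(Demand). For instance P(Day=Wed) = 0.200, P(Demand=high) = 0.300, and 0.200×0.300 = 0.060 matches the joint entry. So Day and Demand are independent.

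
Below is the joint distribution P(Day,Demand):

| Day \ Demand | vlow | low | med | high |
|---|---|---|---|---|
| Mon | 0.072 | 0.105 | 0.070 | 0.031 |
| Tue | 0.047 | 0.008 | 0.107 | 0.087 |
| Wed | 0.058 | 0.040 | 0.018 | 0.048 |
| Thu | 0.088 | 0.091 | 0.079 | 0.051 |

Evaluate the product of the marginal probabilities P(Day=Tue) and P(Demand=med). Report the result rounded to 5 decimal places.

0.06823

P(Day=Tue) = 0.047 + 0.008 + 0.107 + 0.087 = 0.249.
P(Demand=med) = 0.070 + 0.107 + 0.018 + 0.079 = 0.274.
Product: 0.249 × 0.274 = 0.06823.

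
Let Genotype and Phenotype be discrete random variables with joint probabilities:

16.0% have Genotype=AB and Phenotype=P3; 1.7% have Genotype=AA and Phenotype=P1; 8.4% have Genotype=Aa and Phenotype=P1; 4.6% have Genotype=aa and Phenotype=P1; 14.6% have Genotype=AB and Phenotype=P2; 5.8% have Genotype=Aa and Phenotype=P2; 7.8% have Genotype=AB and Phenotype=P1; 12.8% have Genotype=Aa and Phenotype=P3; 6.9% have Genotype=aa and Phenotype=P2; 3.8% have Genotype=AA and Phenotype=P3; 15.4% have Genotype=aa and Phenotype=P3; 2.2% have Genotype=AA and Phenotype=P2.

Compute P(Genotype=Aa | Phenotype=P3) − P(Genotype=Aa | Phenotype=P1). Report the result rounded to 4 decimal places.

P(Phenotype=P3) = 0.038 + 0.128 + 0.154 + 0.160 = 0.480; P(Genotype=Aa | Phenotype=P3) = 0.128/0.480 = 0.26667.
P(Phenotype=P1) = 0.017 + 0.084 + 0.046 + 0.078 = 0.225; P(Genotype=Aa | Phenotype=P1) = 0.084/0.225 = 0.37333.
Difference = -0.1067.

-0.1067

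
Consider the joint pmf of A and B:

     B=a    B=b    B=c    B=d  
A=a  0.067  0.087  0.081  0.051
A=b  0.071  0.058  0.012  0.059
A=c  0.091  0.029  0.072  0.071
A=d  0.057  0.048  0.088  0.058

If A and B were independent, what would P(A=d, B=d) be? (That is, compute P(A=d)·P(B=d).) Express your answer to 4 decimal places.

0.0600

P(A=d) = 0.057 + 0.048 + 0.088 + 0.058 = 0.251.
P(B=d) = 0.051 + 0.059 + 0.071 + 0.058 = 0.239.
Product: 0.251 × 0.239 = 0.0600.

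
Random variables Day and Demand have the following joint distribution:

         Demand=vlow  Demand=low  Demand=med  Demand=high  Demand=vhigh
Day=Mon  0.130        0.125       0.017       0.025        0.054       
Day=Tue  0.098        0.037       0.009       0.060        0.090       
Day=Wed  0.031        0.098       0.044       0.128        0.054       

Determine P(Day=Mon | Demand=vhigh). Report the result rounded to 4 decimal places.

P(Demand=vhigh) = 0.054 + 0.090 + 0.054 = 0.198.
P(Day=Mon | Demand=vhigh) = 0.054/0.198 = 0.2727.

0.2727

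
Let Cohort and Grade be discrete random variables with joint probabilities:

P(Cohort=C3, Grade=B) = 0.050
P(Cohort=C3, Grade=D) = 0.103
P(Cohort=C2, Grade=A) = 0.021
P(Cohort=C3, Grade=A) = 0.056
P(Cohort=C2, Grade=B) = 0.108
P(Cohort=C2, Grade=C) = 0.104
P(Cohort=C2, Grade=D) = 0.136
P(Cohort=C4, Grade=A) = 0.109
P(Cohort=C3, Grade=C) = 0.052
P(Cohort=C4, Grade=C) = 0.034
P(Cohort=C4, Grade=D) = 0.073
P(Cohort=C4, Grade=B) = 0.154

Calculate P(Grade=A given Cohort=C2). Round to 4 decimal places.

P(Cohort=C2) = 0.021 + 0.108 + 0.104 + 0.136 = 0.369.
P(Grade=A | Cohort=C2) = 0.021/0.369 = 0.0569.

0.0569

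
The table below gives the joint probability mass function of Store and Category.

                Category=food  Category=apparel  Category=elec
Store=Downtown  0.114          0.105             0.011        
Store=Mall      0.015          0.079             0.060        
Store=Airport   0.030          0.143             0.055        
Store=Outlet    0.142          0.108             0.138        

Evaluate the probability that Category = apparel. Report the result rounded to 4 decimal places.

P(Category=apparel) = 0.105 + 0.079 + 0.143 + 0.108 = 0.435.

0.4350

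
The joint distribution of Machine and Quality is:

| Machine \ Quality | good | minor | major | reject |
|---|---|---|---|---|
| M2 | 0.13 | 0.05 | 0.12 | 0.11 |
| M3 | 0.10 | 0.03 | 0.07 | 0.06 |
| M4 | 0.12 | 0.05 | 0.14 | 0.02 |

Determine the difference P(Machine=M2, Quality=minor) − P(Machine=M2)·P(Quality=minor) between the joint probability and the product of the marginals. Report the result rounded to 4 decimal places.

-0.0033

P(Machine=M2) = 0.13 + 0.05 + 0.12 + 0.11 = 0.41.
P(Quality=minor) = 0.05 + 0.03 + 0.05 = 0.13.
P(Machine=M2, Quality=minor) − P(Machine=M2)P(Quality=minor) = 0.05 − 0.41×0.13 = -0.0033.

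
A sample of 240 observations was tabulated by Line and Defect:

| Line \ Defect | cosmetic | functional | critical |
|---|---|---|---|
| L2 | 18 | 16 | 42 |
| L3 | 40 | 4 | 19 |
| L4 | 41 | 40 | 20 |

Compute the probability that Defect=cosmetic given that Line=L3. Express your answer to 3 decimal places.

Total with Line=L3: 40 + 4 + 19 = 63.
P(Defect=cosmetic | Line=L3) = 40/63 = 0.635.

0.635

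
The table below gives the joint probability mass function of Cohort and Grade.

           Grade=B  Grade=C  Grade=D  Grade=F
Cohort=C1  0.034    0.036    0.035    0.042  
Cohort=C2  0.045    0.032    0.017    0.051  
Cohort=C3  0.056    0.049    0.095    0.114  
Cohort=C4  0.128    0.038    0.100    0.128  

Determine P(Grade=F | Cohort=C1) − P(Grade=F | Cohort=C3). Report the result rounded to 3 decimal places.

P(Cohort=C1) = 0.034 + 0.036 + 0.035 + 0.042 = 0.147; P(Grade=F | Cohort=C1) = 0.042/0.147 = 0.2857.
P(Cohort=C3) = 0.056 + 0.049 + 0.095 + 0.114 = 0.314; P(Grade=F | Cohort=C3) = 0.114/0.314 = 0.3631.
Difference = -0.077.

-0.077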